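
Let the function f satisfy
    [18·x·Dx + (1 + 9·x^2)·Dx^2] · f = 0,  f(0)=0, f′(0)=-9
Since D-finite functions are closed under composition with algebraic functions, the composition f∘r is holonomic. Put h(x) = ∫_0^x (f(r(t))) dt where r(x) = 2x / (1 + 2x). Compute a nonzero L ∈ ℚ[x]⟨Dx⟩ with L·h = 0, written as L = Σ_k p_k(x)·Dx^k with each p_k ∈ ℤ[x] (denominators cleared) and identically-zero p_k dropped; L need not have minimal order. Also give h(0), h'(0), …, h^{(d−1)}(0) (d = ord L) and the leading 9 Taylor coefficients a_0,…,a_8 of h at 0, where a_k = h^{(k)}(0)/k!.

f: a_k = 0, -9, 0, 27, 0, -729/5, 0, 6561/7, 0, …
L₀ from L_f via x↦r, Dx↦r'^{-1}Dx.
h=∫h₀ ⇒ L = L₀·Dx.
L = (4 + 80·x)·Dx^2 + (1 + 4·x + 40·x^2)·Dx^3  (order 3).
h: a_k = 0, 0, -9, 12, 36, -1152/5, 192/5, 29952/7, -95616/7, …
ICs: h(0) = 0, h′(0) = 0, h′′(0) = -18.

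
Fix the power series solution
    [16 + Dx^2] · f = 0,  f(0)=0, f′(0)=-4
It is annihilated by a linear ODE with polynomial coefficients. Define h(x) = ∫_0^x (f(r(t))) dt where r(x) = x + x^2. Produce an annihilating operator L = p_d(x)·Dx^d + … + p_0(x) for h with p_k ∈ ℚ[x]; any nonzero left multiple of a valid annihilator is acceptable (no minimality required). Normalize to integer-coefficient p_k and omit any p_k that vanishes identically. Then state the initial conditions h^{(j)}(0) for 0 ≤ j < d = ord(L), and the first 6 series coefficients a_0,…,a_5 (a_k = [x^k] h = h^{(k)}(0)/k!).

f: a_k = 0, -4, 0, 32/3, 0, -128/15, …
Change of var in L_f (x↦r) gives L₀.
∫: right-multiply L₀ by Dx.
L = (16 + 96·x + 192·x^2 + 128·x^3)·Dx - 2·Dx^2 + (1 + 2·x)·Dx^3  (order 3).
h: a_k = 0, 0, -2, -4/3, 8/3, 32/5, …
ICs: h(0) = 0, h′(0) = 0, h′′(0) = -4.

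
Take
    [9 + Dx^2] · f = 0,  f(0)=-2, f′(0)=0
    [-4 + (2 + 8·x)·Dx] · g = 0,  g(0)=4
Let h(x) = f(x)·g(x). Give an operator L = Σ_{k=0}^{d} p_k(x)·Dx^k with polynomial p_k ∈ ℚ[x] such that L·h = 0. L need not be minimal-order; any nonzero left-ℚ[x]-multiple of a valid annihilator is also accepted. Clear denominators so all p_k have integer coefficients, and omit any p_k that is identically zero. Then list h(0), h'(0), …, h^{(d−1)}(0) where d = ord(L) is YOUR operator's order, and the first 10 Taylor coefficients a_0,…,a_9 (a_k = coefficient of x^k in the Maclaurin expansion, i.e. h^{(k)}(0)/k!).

f: a_k = -2, 0, 9, 0, -27/4, 0, 81/40, 0, -729/2240, 0, …
g: a_k = 4, 8, -8, 16, -40, 112, -336, 1056, -3432, 11440, …
Product ⇒ symmetric product L₀, ord ≤ 2.
L = (21 + 72·x + 144·x^2) + (-4 - 16·x)·Dx + (1 + 8·x + 16·x^2)·Dx^2  (order 2).
h: a_k = -8, -16, 52, 40, -19, -134, 3741/10, -5979/5, 2291799/560, -3948617/280, …
ICs: h(0) = -8, h′(0) = -16.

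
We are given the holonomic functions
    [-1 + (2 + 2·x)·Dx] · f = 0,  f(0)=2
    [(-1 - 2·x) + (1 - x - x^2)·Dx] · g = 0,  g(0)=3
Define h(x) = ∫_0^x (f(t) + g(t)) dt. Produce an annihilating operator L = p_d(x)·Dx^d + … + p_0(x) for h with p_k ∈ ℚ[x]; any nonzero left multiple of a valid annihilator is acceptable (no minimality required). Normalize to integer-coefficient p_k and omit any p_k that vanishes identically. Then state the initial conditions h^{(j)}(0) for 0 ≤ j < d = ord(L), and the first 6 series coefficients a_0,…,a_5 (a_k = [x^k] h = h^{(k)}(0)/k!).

f: a_k = 2, 1, -1/4, 1/8, -5/64, 7/128, …
g: a_k = 3, 3, 6, 9, 15, 24, …
L₀ := lclm(L_f,L_g); ord L₀ ≤ 1+1.
h=∫h₀ ⇒ L = L₀·Dx.
L = (9 + 21·x + 21·x^2 + 10·x^3)·Dx + (-17 - 54·x - 87·x^2 - 74·x^3 - 25·x^4)·Dx^2 + (2 + 14·x + 6·x^2 - 30·x^3 - 34·x^4 - 10·x^5)·Dx^3  (order 3).
h: a_k = 0, 5, 2, 23/12, 73/32, 191/64, …
ICs: h(0) = 0, h′(0) = 5, h′′(0) = 4.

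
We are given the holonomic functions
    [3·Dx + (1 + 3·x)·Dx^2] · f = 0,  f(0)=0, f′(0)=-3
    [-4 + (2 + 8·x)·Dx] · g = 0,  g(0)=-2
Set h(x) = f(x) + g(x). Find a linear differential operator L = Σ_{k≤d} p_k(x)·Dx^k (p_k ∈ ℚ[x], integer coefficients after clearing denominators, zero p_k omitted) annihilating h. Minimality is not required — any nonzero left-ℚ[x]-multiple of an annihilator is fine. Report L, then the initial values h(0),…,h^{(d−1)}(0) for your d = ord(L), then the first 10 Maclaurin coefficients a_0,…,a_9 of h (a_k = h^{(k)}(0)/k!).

L = 36·x·Dx + (6 + 72·x + 180·x^2)·Dx^2 + (1 + 13·x + 54·x^2 + 72·x^3)·Dx^3  (order 3).
h: a_k = -2, -7, 17/2, -17, 161/4, -523/5, 579/2, -5883/7, 20289/8, -7907, …
ICs: h(0) = -2, h′(0) = -7, h′′(0) = 17.

f: a_k = 0, -3, 9/2, -9, 81/4, -243/5, 243/2, -2187/7, 6561/8, -2187, …
g: a_k = -2, -4, 4, -8, 20, -56, 168, -528, 1716, -5720, …
Sum ⇒ L₀ = lclm(L_f,L_g) in ℚ(x)⟨Dx⟩.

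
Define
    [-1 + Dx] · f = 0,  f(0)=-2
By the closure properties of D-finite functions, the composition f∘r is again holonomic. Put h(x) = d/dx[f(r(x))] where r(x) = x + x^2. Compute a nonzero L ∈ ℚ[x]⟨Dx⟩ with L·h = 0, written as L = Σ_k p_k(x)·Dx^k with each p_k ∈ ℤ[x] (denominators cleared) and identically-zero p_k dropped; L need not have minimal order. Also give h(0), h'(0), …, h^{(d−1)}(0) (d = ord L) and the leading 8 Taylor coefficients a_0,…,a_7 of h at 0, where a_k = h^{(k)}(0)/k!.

f: a_k = -2, -2, -1, -1/3, -1/12, -1/60, -1/360, -1/2520, …
Change of var in L_f (x↦r) gives L₀.
h₀' ⇒ L via d/dx closure of L₀.
L = (3 + 4·x + 4·x^2) + (-1 - 2·x)·Dx  (order 1).
h: a_k = -2, -6, -7, -25/3, -27/4, -331/60, -1303/360, -1979/840, …
ICs: h(0) = -2.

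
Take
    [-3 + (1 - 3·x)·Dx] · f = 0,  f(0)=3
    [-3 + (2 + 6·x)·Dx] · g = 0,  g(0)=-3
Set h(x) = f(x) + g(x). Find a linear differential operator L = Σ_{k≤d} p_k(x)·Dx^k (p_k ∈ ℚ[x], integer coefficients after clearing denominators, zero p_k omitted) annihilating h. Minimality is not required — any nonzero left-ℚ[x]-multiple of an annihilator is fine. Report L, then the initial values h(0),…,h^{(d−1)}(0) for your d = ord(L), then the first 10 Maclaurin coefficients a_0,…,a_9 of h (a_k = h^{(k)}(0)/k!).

f: a_k = 3, 9, 27, 81, 243, 729, 2187, 6561, 19683, 59049, …
g: a_k = -3, -9/2, 27/8, -81/16, 1215/128, -5103/256, 45927/1024, -216513/2048, 8444007/32768, -42220035/65536, …
Weyl lclm of L_f,L_g ⇒ L₀ (ord ≤ 2).
L = (-45 - 81·x) + (27 + 126·x + 243·x^2)·Dx + (-2 - 18·x + 18·x^2 + 162·x^3)·Dx^2  (order 2).
h: a_k = 0, 9/2, 243/8, 1215/16, 32319/128, 181521/256, 2285415/1024, 13220415/2048, 653416551/32768, 3827615229/65536, …
ICs: h(0) = 0, h′(0) = 9/2.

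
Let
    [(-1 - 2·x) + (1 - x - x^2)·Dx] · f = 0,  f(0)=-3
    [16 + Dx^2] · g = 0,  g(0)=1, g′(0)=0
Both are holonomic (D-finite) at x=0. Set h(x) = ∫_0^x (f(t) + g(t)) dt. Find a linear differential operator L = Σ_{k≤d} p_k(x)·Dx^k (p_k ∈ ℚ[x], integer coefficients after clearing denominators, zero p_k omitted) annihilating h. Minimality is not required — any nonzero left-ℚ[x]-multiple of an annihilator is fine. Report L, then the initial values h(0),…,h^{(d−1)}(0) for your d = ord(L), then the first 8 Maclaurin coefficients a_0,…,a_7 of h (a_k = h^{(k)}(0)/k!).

L = (272 + 384·x - 352·x^2 + 192·x^3 + 640·x^4 + 256·x^5)·Dx + (-160 + 368·x + 32·x^2 - 544·x^3 + 48·x^4 + 384·x^5 + 128·x^6)·Dx^2 + (17 + 24·x - 22·x^2 + 12·x^3 + 40·x^4 + 16·x^5)·Dx^3 + (-10 + 23·x + 2·x^2 - 34·x^3 + 3·x^4 + 24·x^5 + 8·x^6)·Dx^4  (order 4).
h: a_k = 0, -2, -3/2, -14/3, -9/4, -13/15, -4, -2011/315, …
ICs: h(0) = 0, h′(0) = -2, h′′(0) = -3, h′′′(0) = -28.

f: a_k = -3, -3, -6, -9, -15, -24, -39, -63, …
g: a_k = 1, 0, -8, 0, 32/3, 0, -256/45, 0, …
h₀=f+g: left-lcm gives L₀, ord ≤ 3.
Integrate: L := L₀·Dx.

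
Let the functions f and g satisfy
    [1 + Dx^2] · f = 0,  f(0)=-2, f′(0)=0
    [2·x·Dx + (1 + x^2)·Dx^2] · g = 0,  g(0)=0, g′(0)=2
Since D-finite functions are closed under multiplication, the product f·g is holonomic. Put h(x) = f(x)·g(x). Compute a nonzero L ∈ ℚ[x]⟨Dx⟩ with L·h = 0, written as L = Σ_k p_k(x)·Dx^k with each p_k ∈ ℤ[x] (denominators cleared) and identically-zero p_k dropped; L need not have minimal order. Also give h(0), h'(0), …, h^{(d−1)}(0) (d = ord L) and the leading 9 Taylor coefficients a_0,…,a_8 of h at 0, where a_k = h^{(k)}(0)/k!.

L = (10 + 26·x^2 + 11·x^4 + 4·x^6 + x^8) + (12·x + 20·x^3 + 12·x^5 + 4·x^7)·Dx + (12 + 32·x^2 + 18·x^4 + 8·x^6 + 2·x^8)·Dx^2 + (12·x + 20·x^3 + 12·x^5 + 4·x^7)·Dx^3 + (2 + 6·x^2 + 7·x^4 + 4·x^6 + x^8)·Dx^4  (order 4).
h: a_k = 0, -4, 0, 10/3, 0, -49/30, 0, 1301/1260, 0, …
ICs: h(0) = 0, h′(0) = -4, h′′(0) = 0, h′′′(0) = 20.

f: a_k = -2, 0, 1, 0, -1/12, 0, 1/360, 0, -1/20160, …
g: a_k = 0, 2, 0, -2/3, 0, 2/5, 0, -2/7, 0, …
Product ⇒ symmetric product L₀, ord ≤ 4.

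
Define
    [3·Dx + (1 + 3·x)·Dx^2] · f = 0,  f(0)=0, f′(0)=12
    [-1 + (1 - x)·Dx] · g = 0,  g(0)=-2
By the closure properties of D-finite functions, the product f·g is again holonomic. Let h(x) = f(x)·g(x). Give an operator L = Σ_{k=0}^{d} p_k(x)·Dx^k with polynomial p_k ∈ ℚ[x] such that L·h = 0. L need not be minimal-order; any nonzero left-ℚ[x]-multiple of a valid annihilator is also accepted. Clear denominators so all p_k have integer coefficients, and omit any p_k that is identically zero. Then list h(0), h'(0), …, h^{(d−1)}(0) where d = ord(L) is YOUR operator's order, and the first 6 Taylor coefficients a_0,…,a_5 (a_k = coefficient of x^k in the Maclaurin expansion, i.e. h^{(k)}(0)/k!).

L = 3 + (-1 + 9·x)·Dx + (-1 - 2·x + 3·x^2)·Dx^2  (order 2).
h: a_k = 0, -24, 12, -60, 102, -1434/5, …
ICs: h(0) = 0, h′(0) = -24.

f: a_k = 0, 12, -18, 36, -81, 972/5, …
g: a_k = -2, -2, -2, -2, -2, -2, …
f·g: L₀ = L_f ⊗_s L_g, ord ≤ 2·1.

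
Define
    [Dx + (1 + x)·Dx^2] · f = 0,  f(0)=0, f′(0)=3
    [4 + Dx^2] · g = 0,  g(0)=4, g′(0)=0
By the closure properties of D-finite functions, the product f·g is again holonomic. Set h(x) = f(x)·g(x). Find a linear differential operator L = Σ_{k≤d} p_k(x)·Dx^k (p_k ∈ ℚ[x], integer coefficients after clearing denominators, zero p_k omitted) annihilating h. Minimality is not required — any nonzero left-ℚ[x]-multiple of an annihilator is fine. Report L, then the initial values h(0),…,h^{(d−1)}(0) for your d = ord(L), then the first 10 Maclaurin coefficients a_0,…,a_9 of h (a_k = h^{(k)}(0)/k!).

L = (168 + 864·x + 1456·x^2 + 1024·x^3 + 256·x^4) + (112 + 368·x + 384·x^2 + 128·x^3)·Dx + (102 + 464·x + 744·x^2 + 512·x^3 + 128·x^4)·Dx^2 + (28 + 92·x + 96·x^2 + 32·x^3)·Dx^3 + (15 + 62·x + 95·x^2 + 64·x^3 + 16·x^4)·Dx^4  (order 4).
h: a_k = 0, 12, -6, -20, 9, 12/5, 0, -52/35, 31/30, -244/315, …
ICs: h(0) = 0, h′(0) = 12, h′′(0) = -12, h′′′(0) = -120.

f: a_k = 0, 3, -3/2, 1, -3/4, 3/5, -1/2, 3/7, -3/8, 1/3, …
g: a_k = 4, 0, -8, 0, 8/3, 0, -16/45, 0, 8/315, 0, …
f·g: L₀ = L_f ⊗_s L_g, ord ≤ 2·2.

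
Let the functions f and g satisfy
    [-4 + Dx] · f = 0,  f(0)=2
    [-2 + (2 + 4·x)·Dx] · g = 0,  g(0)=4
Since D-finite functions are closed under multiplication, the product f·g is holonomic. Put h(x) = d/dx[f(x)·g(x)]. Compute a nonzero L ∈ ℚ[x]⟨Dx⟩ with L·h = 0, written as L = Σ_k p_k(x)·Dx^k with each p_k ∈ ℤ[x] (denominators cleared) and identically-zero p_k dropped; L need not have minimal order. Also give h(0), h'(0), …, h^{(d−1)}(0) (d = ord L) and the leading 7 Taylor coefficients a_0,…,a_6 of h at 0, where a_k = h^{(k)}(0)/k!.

f: a_k = 2, 8, 16, 64/3, 64/3, 256/15, 512/45, …
g: a_k = 4, 4, -2, 2, -5/2, 7/2, -21/4, …
L₀ := L_f ⊗_s L_g (sym. prod.), ord ≤ 1.
h=h₀': d/dx-closure on L₀ ⇒ L.
L = (23 + 80·x + 64·x^2) + (-5 - 18·x - 16·x^2)·Dx  (order 1).
h: a_k = 40, 184, 412, 1796/3, 1949/3, 1643/3, 36047/90, …
ICs: h(0) = 40.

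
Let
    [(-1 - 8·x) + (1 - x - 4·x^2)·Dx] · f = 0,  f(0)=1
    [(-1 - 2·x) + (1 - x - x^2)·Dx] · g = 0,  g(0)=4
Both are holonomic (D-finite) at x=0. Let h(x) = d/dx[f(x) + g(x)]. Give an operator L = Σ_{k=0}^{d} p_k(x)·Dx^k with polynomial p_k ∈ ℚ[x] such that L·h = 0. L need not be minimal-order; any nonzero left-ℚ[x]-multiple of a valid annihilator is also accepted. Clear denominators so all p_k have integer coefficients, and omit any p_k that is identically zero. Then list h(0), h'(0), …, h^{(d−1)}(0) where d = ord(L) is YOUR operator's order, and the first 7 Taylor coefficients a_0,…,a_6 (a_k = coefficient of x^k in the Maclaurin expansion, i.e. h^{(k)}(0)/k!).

L = (-6 - 216·x - 240·x^2 - 984·x^3 - 1554·x^4 - 1440·x^5 + 576·x^6) + (6 + 54·x + 66·x^2 + 144·x^3 - 177·x^4 - 1506·x^5 - 672·x^6 + 384·x^7)·Dx + (-1 + 2·x - 11·x^2 - 2·x^3 + 122·x^4 + 9·x^5 - 243·x^6 - 48·x^7 + 48·x^8)·Dx^2  (order 2).
h: a_k = 5, 26, 63, 196, 485, 1398, 3675, …
ICs: h(0) = 5, h′(0) = 26.

f: a_k = 1, 1, 5, 9, 29, 65, 181, …
g: a_k = 4, 4, 8, 12, 20, 32, 52, …
Weyl lclm of L_f,L_g ⇒ L₀ (ord ≤ 2).
Derive L from L₀ (diff closure).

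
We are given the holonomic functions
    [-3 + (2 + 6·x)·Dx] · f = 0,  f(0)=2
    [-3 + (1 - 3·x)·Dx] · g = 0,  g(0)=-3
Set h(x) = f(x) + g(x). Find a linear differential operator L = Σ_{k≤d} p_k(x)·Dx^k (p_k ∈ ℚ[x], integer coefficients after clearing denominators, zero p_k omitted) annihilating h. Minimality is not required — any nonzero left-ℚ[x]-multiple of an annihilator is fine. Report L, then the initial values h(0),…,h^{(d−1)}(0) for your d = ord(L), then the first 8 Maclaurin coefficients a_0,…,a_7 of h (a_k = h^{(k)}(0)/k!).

f: a_k = 2, 3, -9/4, 27/8, -405/64, 1701/128, -15309/512, 72171/1024, …
g: a_k = -3, -9, -27, -81, -243, -729, -2187, -6561, …
h₀=f+g: left-lcm gives L₀, ord ≤ 2.
L = (45 + 81·x) + (-27 - 126·x - 243·x^2)·Dx + (2 + 18·x - 18·x^2 - 162·x^3)·Dx^2  (order 2).
h: a_k = -1, -6, -117/4, -621/8, -15957/64, -91611/128, -1135053/512, -6646293/1024, …
ICs: h(0) = -1, h′(0) = -6.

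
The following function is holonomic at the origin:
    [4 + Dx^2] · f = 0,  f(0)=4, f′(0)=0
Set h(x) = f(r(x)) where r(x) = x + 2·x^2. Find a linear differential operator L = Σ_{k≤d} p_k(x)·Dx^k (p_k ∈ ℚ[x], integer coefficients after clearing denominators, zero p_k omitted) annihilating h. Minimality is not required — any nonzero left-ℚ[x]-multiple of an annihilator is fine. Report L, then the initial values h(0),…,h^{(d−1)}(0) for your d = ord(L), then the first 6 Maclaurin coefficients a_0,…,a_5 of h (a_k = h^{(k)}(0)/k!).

L = (4 + 48·x + 192·x^2 + 256·x^3) - 4·Dx + (1 + 4·x)·Dx^2  (order 2).
h: a_k = 4, 0, -8, -32, -88/3, 64/3, …
ICs: h(0) = 4, h′(0) = 0.

f: a_k = 4, 0, -8, 0, 8/3, 0, …
f∘r: x↦r, Dx↦Dx/r' in L_f ⇒ L₀.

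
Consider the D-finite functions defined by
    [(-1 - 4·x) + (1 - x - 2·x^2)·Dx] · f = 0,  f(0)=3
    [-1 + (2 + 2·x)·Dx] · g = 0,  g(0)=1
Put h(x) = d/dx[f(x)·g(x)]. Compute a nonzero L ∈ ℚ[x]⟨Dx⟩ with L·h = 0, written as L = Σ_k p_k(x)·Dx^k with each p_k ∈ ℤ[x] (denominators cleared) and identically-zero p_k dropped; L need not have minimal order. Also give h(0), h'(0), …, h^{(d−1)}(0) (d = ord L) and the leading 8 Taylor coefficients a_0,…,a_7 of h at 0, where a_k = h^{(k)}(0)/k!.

f: a_k = 3, 3, 9, 15, 33, 63, 129, 255, …
g: a_k = 1, 1/2, -1/8, 1/16, -5/128, 7/256, -21/1024, 33/2048, …
L₀ := L_f ⊗_s L_g (sym. prod.), ord ≤ 1.
Differentiate: ansatz ord ≤ ord L₀ ⇒ L.
L = (9 + 20·x + 20·x^2) + (-2 - 2·x + 8·x^2 + 8·x^3)·Dx  (order 1).
h: a_k = 9/2, 81/4, 927/16, 5049/32, 100035/256, 482247/512, 4491963/2048, 20553993/4096, …
ICs: h(0) = 9/2.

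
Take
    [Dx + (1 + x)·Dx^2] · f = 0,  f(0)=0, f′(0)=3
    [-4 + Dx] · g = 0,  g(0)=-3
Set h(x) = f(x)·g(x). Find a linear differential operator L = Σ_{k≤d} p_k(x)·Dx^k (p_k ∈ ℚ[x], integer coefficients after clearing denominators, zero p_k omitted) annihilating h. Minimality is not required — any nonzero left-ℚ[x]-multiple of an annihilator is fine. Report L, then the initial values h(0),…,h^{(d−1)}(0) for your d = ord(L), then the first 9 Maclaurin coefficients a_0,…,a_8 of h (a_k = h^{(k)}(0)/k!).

f: a_k = 0, 3, -3/2, 1, -3/4, 3/5, -1/2, 3/7, -3/8, …
g: a_k = -3, -12, -24, -32, -32, -128/5, -256/15, -1024/105, -512/105, …
L₀ := L_f ⊗_s L_g (sym. prod.), ord ≤ 2.
L = (12 + 16·x) + (-7 - 8·x)·Dx + (1 + x)·Dx^2  (order 2).
h: a_k = 0, -9, -63/2, -57, -279/4, -324/5, -97/2, -1067/35, -659/40, …
ICs: h(0) = 0, h′(0) = -9.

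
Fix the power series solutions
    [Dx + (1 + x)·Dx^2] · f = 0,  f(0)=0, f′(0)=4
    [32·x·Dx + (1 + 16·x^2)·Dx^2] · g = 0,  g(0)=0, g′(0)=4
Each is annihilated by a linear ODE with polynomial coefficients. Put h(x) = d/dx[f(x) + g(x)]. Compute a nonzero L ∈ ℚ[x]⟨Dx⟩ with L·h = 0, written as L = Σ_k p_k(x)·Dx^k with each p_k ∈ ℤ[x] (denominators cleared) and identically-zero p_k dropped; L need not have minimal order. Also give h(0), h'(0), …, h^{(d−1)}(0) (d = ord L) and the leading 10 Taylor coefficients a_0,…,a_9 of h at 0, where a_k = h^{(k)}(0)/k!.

L = (-32 - 96·x + 1536·x^2 + 512·x^3) + (-34 - 64·x + 1440·x^2 + 3072·x^3 + 1024·x^4)·Dx + (-1 + 31·x + 32·x^2 + 512·x^3 + 768·x^4 + 256·x^5)·Dx^2  (order 2).
h: a_k = 8, -4, -60, -4, 1028, -4, -16380, -4, 262148, -4, …
ICs: h(0) = 8, h′(0) = -4.

f: a_k = 0, 4, -2, 4/3, -1, 4/5, -2/3, 4/7, -1/2, 4/9, …
g: a_k = 0, 4, 0, -64/3, 0, 1024/5, 0, -16384/7, 0, 262144/9, …
h₀=f+g: left-lcm gives L₀, ord ≤ 4.
Derive L from L₀ (diff closure).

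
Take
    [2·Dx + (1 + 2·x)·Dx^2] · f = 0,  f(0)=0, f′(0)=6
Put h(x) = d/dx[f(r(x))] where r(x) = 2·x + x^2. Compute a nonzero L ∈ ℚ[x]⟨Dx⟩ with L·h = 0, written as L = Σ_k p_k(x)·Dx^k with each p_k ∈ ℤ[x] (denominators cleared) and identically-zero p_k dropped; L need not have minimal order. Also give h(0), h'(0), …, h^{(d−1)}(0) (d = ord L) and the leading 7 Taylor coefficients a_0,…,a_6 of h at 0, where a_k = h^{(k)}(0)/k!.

L = (3 + 4·x + 2·x^2) + (1 + 5·x + 6·x^2 + 2·x^3)·Dx  (order 1).
h: a_k = 12, -36, 120, -408, 1392, -4752, 16224, …
ICs: h(0) = 12.

f: a_k = 0, 6, -6, 8, -12, 96/5, -32, …
f∘r: x↦r, Dx↦Dx/r' in L_f ⇒ L₀.
h₀' ⇒ L via d/dx closure of L₀.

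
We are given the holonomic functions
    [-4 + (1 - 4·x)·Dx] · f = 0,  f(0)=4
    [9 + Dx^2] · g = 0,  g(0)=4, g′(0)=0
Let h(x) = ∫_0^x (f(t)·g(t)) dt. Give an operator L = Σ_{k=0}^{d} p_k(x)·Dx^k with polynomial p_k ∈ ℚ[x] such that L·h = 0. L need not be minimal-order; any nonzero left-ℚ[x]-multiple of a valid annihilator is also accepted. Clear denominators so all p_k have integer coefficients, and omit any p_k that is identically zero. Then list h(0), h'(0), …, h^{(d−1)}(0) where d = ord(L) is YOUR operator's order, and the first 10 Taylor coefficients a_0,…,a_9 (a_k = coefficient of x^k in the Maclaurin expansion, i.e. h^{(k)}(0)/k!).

L = (-9 + 36·x)·Dx + 8·Dx^2 + (-1 + 4·x)·Dx^3  (order 3).
h: a_k = 0, 16, 32, 184/3, 184, 2998/5, 5996/3, 239759/35, 239759/10, 214824793/2520, …
ICs: h(0) = 0, h′(0) = 16, h′′(0) = 64.

f: a_k = 4, 16, 64, 256, 1024, 4096, 16384, 65536, 262144, 1048576, …
g: a_k = 4, 0, -18, 0, 27/2, 0, -81/20, 0, 729/1120, 0, …
f·g: L₀ = L_f ⊗_s L_g, ord ≤ 1·2.
h=∫₀ˣh₀: take L = L₀·Dx.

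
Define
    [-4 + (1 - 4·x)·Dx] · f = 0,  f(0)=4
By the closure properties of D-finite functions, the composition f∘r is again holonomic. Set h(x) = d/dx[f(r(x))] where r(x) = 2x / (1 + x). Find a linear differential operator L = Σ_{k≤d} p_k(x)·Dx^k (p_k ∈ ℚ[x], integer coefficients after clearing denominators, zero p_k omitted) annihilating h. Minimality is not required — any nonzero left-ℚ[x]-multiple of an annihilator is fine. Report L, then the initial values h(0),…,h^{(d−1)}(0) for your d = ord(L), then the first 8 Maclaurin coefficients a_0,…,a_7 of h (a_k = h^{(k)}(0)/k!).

f: a_k = 4, 16, 64, 256, 1024, 4096, 16384, 65536, …
f∘r: x↦r, Dx↦Dx/r' in L_f ⇒ L₀.
h₀' ⇒ L via d/dx closure of L₀.
L = 14 + (-1 + 7·x)·Dx  (order 1).
h: a_k = 32, 448, 4704, 43904, 384160, 3226944, 26353376, 210827008, …
ICs: h(0) = 32.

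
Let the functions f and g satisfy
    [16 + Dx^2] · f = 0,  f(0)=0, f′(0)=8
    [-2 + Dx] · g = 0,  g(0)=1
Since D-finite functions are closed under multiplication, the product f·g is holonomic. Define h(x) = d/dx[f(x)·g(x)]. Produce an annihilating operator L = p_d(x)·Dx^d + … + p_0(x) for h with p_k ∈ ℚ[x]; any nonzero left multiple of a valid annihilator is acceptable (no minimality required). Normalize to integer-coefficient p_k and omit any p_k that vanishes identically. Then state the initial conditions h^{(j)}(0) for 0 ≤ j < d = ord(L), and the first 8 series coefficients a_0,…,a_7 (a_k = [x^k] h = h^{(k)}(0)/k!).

L = 20 - 4·Dx + Dx^2  (order 2).
h: a_k = 8, 32, -16, -128, -304/3, 704/15, 4448/45, 512/15, …
ICs: h(0) = 8, h′(0) = 32.

f: a_k = 0, 8, 0, -64/3, 0, 256/15, 0, -2048/315, …
g: a_k = 1, 2, 2, 4/3, 2/3, 4/15, 4/45, 8/315, …
f·g: L₀ = L_f ⊗_s L_g, ord ≤ 2·1.
h=h₀': d/dx-closure on L₀ ⇒ L.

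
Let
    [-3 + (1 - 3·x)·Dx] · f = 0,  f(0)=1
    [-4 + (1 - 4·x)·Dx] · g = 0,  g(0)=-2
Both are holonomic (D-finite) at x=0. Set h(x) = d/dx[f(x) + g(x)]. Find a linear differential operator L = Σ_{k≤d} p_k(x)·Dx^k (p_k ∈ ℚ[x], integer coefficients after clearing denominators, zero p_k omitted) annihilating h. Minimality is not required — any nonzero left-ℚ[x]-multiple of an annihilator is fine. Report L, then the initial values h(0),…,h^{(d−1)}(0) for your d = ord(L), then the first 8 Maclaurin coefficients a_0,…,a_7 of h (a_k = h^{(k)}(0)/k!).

f: a_k = 1, 3, 9, 27, 81, 243, 729, 2187, …
g: a_k = -2, -8, -32, -128, -512, -2048, -8192, -32768, …
L₀ := lclm(L_f,L_g); ord L₀ ≤ 1+1.
h=h₀': d/dx-closure on L₀ ⇒ L.
L = 72 + (-21 + 72·x)·Dx + (1 - 7·x + 12·x^2)·Dx^2  (order 2).
h: a_k = -5, -46, -303, -1724, -9025, -44778, -214067, -996088, …
ICs: h(0) = -5, h′(0) = -46.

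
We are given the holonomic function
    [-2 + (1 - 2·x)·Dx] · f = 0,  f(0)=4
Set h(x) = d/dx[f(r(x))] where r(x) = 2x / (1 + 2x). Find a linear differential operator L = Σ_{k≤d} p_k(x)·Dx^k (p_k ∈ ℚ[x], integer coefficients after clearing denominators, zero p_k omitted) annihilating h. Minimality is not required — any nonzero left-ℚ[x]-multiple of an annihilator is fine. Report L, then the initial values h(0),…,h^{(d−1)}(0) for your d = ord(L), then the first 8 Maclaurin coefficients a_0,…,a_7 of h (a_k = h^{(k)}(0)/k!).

L = 4 + (-1 + 2·x)·Dx  (order 1).
h: a_k = 16, 64, 192, 512, 1280, 3072, 7168, 16384, …
ICs: h(0) = 16.

f: a_k = 4, 8, 16, 32, 64, 128, 256, 512, …
Change of var in L_f (x↦r) gives L₀.
Differentiate: ansatz ord ≤ ord L₀ ⇒ L.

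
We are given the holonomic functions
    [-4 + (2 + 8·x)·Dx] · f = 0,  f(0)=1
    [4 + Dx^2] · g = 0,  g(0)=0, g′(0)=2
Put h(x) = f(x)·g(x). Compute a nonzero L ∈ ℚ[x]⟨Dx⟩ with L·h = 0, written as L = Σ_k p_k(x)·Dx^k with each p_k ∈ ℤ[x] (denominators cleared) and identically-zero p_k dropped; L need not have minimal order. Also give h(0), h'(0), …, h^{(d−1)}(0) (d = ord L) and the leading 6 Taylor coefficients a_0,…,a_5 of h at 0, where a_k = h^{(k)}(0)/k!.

L = (16 + 32·x + 64·x^2) + (-4 - 16·x)·Dx + (1 + 8·x + 16·x^2)·Dx^2  (order 2).
h: a_k = 0, 2, 4, -16/3, 16/3, -256/15, …
ICs: h(0) = 0, h′(0) = 2.

f: a_k = 1, 2, -2, 4, -10, 28, …
g: a_k = 0, 2, 0, -4/3, 0, 4/15, …
h₀=f·g: eliminate ⇒ L₀, order ≤ 1·2.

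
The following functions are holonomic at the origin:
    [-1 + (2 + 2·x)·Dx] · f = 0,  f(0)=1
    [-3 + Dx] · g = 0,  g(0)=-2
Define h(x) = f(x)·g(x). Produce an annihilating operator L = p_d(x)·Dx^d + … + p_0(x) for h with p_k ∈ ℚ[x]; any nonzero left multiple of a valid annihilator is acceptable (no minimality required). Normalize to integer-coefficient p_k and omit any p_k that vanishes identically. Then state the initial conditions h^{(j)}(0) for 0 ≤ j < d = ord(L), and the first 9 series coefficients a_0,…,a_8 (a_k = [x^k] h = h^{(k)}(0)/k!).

f: a_k = 1, 1/2, -1/8, 1/16, -5/128, 7/256, -21/1024, 33/2048, -429/32768, …
g: a_k = -2, -6, -9, -9, -27/4, -81/20, -81/40, -243/280, -729/2240, …
f·g: L₀ = L_f ⊗_s L_g, ord ≤ 1·1.
L = (-7 - 6·x) + (2 + 2·x)·Dx  (order 1).
h: a_k = -2, -7, -47/4, -103/8, -667/64, -4277/640, -9063/2560, -57333/35840, -51423/81920, …
ICs: h(0) = -2.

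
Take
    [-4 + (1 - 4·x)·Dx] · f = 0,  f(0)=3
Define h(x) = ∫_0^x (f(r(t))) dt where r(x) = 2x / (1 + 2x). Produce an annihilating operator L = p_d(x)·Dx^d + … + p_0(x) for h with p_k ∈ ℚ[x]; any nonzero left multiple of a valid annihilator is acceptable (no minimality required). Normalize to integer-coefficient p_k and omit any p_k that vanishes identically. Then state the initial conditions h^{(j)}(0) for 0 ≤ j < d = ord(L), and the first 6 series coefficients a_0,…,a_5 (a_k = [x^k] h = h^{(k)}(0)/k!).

f: a_k = 3, 12, 48, 192, 768, 3072, …
h₀=f(r): pull back L_f along r ⇒ L₀.
Integrate: L := L₀·Dx.
L = 8·Dx + (-1 + 4·x + 12·x^2)·Dx^2  (order 2).
h: a_k = 0, 3, 12, 48, 216, 5184/5, …
ICs: h(0) = 0, h′(0) = 3.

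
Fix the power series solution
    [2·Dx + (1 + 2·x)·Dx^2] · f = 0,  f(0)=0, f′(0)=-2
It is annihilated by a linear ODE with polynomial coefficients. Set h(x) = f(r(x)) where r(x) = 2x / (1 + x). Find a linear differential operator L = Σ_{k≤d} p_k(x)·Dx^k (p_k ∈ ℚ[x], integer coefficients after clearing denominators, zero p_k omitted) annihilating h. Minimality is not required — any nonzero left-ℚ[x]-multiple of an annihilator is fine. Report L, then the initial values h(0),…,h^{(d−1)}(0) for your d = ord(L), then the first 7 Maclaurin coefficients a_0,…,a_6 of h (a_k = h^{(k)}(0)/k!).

L = (6 + 10·x)·Dx + (1 + 6·x + 5·x^2)·Dx^2  (order 2).
h: a_k = 0, -4, 12, -124/3, 156, -3124/5, 2604, …
ICs: h(0) = 0, h′(0) = -4.

f: a_k = 0, -2, 2, -8/3, 4, -32/5, 32/3, …
h₀=f(r): pull back L_f along r ⇒ L₀.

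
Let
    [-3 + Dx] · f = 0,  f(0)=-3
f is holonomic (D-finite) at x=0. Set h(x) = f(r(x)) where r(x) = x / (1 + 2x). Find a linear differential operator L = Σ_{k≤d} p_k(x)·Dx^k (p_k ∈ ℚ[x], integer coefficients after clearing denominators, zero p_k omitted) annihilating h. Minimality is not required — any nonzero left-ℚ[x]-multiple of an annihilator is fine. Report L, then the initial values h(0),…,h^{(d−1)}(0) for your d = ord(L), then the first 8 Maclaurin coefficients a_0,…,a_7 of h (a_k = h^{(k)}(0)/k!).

L = -3 + (1 + 4·x + 4·x^2)·Dx  (order 1).
h: a_k = -3, -9, 9/2, 9/2, -153/8, 1557/40, -4743/80, 37323/560, …
ICs: h(0) = -3.

f: a_k = -3, -9, -27/2, -27/2, -81/8, -243/40, -243/80, -729/560, …
L₀ from L_f via x↦r, Dx↦r'^{-1}Dx.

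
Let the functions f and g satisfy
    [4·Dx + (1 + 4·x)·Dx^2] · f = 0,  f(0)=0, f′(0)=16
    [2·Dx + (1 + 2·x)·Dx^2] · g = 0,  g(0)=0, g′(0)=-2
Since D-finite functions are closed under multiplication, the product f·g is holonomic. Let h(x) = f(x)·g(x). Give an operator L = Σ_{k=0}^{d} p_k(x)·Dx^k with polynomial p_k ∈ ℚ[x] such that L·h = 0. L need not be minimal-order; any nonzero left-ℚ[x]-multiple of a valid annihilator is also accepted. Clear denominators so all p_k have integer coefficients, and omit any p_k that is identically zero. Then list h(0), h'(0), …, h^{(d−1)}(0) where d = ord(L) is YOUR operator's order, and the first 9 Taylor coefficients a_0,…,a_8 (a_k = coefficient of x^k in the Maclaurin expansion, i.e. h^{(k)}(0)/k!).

L = (160 + 768·x + 1024·x^2)·Dx + (264 + 2144·x + 5760·x^2 + 5120·x^3)·Dx^2 + (64 + 720·x + 2976·x^2 + 5376·x^3 + 3584·x^4)·Dx^3 + (3 + 44·x + 252·x^2 + 704·x^3 + 960·x^4 + 512·x^5)·Dx^4  (order 4).
h: a_k = 0, 0, -32, 96, -832/3, 832, -117376/45, 42496/5, -600064/21, …
ICs: h(0) = 0, h′(0) = 0, h′′(0) = -64, h′′′(0) = 576.

f: a_k = 0, 16, -32, 256/3, -256, 4096/5, -8192/3, 65536/7, -32768, …
g: a_k = 0, -2, 2, -8/3, 4, -32/5, 32/3, -128/7, 32, …
Sym-product of L_f,L_g gives L₀ (≤ ord 4).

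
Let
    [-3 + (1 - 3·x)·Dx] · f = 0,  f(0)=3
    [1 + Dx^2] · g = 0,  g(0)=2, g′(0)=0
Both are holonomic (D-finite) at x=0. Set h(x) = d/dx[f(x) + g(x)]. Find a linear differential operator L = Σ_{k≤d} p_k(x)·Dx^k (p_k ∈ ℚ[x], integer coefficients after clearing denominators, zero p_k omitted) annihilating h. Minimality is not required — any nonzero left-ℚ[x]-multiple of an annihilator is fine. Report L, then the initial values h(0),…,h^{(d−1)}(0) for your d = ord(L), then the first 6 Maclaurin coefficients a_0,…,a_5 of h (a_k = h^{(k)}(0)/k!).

L = (654 - 36·x + 54·x^2) + (-55 + 171·x - 27·x^2 + 27·x^3)·Dx + (654 - 36·x + 54·x^2)·Dx^2 + (-55 + 171·x - 27·x^2 + 27·x^3)·Dx^3  (order 3).
h: a_k = 9, 52, 243, 2917/3, 3645, 787319/60, …
ICs: h(0) = 9, h′(0) = 52, h′′(0) = 486.

f: a_k = 3, 9, 27, 81, 243, 729, …
g: a_k = 2, 0, -1, 0, 1/12, 0, …
h₀=f+g: left-lcm gives L₀, ord ≤ 3.
h₀' ⇒ L via d/dx closure of L₀.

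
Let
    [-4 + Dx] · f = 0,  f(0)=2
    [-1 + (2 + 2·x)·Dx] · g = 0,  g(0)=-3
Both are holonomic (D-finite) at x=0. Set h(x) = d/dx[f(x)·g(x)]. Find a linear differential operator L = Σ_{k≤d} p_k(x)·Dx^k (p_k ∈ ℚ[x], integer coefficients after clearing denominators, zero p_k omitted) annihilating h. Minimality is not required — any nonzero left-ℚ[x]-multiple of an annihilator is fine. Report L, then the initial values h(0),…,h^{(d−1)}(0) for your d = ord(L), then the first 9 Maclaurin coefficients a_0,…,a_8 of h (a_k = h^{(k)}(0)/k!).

L = (79 + 144·x + 64·x^2) + (-18 - 34·x - 16·x^2)·Dx  (order 1).
h: a_k = -27, -237/2, -2049/8, -5841/16, -49553/128, -417727/1280, -1167969/5120, -29265889/215040, -243638873/3440640, …
ICs: h(0) = -27.

f: a_k = 2, 8, 16, 64/3, 64/3, 256/15, 512/45, 2048/315, 1024/315, …
g: a_k = -3, -3/2, 3/8, -3/16, 15/128, -21/256, 63/1024, -99/2048, 1287/32768, …
Sym-product of L_f,L_g gives L₀ (≤ ord 1).
h=h₀': d/dx-closure on L₀ ⇒ L.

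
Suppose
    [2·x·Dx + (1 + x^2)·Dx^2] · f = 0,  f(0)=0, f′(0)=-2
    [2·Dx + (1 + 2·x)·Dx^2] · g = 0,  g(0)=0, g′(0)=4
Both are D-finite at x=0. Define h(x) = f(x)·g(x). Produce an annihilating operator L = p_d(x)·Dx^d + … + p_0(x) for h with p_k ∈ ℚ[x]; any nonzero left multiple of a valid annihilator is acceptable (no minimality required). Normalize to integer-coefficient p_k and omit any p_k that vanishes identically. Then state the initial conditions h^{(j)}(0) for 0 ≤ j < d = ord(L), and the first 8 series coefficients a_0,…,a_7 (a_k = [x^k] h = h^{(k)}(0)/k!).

L = (24 + 80·x + 88·x^2 + 240·x^3 + 240·x^4 + 208·x^5 + 16·x^7)·Dx + (12 + 80·x + 332·x^2 + 608·x^3 + 880·x^4 + 744·x^5 + 560·x^6 + 24·x^7 + 56·x^8)·Dx^2 + (12 + 52·x + 168·x^2 + 372·x^3 + 516·x^4 + 564·x^5 + 384·x^6 + 276·x^7 + 24·x^8 + 32·x^9)·Dx^3 + (2 + 12·x + 34·x^2 + 64·x^3 + 87·x^4 + 96·x^5 + 84·x^6 + 48·x^7 + 33·x^8 + 4·x^9 + 4·x^10)·Dx^4  (order 4).
h: a_k = 0, 0, -8, 8, -8, 40/3, -1064/45, 584/15, …
ICs: h(0) = 0, h′(0) = 0, h′′(0) = -16, h′′′(0) = 48.

f: a_k = 0, -2, 0, 2/3, 0, -2/5, 0, 2/7, …
g: a_k = 0, 4, -4, 16/3, -8, 64/5, -64/3, 256/7, …
L₀ := L_f ⊗_s L_g (sym. prod.), ord ≤ 4.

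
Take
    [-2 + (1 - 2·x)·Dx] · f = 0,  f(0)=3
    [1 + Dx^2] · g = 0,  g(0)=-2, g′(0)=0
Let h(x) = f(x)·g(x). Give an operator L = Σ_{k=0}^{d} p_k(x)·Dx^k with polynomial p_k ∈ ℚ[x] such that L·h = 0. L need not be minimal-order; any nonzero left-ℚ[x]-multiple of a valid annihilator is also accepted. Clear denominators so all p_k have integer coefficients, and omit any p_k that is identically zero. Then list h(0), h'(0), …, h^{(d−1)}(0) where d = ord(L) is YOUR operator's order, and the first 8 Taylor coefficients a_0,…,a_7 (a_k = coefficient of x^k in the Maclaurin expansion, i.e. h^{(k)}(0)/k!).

L = (-1 + 2·x) + 4·Dx + (-1 + 2·x)·Dx^2  (order 2).
h: a_k = -6, -12, -21, -42, -337/4, -337/2, -40439/120, -40439/60, …
ICs: h(0) = -6, h′(0) = -12.

f: a_k = 3, 6, 12, 24, 48, 96, 192, 384, …
g: a_k = -2, 0, 1, 0, -1/12, 0, 1/360, 0, …
f·g: L₀ = L_f ⊗_s L_g, ord ≤ 1·2.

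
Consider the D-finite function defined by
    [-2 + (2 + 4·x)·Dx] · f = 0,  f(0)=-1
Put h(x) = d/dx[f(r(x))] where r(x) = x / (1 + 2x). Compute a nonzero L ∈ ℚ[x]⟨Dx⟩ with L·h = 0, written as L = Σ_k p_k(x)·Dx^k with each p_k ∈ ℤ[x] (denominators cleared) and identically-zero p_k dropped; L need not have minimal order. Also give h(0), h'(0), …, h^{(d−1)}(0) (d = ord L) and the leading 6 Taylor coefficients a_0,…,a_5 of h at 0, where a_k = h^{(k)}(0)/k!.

f: a_k = -1, -1, 1/2, -1/2, 5/8, -7/8, …
h₀=f(r): pull back L_f along r ⇒ L₀.
h₀' ⇒ L via d/dx closure of L₀.
L = (-5 - 16·x) + (-1 - 6·x - 8·x^2)·Dx  (order 1).
h: a_k = -1, 5, -39/2, 141/2, -1995/8, 7059/8, …
ICs: h(0) = -1.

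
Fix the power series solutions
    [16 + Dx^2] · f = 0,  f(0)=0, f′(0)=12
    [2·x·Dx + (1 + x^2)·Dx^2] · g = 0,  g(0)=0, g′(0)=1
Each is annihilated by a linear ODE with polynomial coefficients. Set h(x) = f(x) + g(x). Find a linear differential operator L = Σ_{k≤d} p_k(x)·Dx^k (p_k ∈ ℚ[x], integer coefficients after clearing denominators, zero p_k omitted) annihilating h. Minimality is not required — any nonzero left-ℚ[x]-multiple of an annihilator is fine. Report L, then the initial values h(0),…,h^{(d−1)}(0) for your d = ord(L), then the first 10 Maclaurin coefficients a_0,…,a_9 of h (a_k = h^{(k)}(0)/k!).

L = (64·x + 704·x^3 + 256·x^5)·Dx + (112 + 416·x^2 + 432·x^4 + 128·x^6)·Dx^2 + (4·x + 44·x^3 + 16·x^5)·Dx^3 + (7 + 26·x^2 + 27·x^4 + 8·x^6)·Dx^4  (order 4).
h: a_k = 0, 13, 0, -97/3, 0, 129/5, 0, -1039/105, 0, 2153/945, …
ICs: h(0) = 0, h′(0) = 13, h′′(0) = 0, h′′′(0) = -194.

f: a_k = 0, 12, 0, -32, 0, 128/5, 0, -1024/105, 0, 2048/945, …
g: a_k = 0, 1, 0, -1/3, 0, 1/5, 0, -1/7, 0, 1/9, …
Weyl lclm of L_f,L_g ⇒ L₀ (ord ≤ 4).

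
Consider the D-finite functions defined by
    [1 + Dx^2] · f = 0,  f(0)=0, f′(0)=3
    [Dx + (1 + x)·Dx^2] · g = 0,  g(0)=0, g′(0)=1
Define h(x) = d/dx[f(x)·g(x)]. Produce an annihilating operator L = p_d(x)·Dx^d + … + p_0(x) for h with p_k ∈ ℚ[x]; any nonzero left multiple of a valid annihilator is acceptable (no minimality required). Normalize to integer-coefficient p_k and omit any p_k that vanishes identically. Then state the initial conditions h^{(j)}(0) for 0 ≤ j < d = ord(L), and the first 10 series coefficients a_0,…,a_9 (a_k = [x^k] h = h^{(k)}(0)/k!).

f: a_k = 0, 3, 0, -1/2, 0, 1/40, 0, -1/1680, 0, 1/120960, …
g: a_k = 0, 1, -1/2, 1/3, -1/4, 1/5, -1/6, 1/7, -1/8, 1/9, …
Product ⇒ symmetric product L₀, ord ≤ 4.
Differentiate: ansatz ord ≤ ord L₀ ⇒ L.
L = (-25 - 44·x - 42·x^2 + 12·x^3 + 43·x^4 + 24·x^5 + 4·x^6) + (-24 - 32·x + 20·x^2 + 60·x^3 + 40·x^4 + 8·x^5)·Dx + (-28 - 44·x - 14·x^2 + 72·x^3 + 98·x^4 + 48·x^5 + 8·x^6)·Dx^2 + (-24 - 32·x + 20·x^2 + 60·x^3 + 40·x^4 + 8·x^5)·Dx^3 + (-3 + 28·x^2 + 60·x^3 + 55·x^4 + 24·x^5 + 4·x^6)·Dx^4  (order 4).
h: a_k = 0, 6, -9/2, 2, -5/2, 11/4, -217/80, 113/42, -75/28, 161309/60480, …
ICs: h(0) = 0, h′(0) = 6, h′′(0) = -9, h′′′(0) = 12.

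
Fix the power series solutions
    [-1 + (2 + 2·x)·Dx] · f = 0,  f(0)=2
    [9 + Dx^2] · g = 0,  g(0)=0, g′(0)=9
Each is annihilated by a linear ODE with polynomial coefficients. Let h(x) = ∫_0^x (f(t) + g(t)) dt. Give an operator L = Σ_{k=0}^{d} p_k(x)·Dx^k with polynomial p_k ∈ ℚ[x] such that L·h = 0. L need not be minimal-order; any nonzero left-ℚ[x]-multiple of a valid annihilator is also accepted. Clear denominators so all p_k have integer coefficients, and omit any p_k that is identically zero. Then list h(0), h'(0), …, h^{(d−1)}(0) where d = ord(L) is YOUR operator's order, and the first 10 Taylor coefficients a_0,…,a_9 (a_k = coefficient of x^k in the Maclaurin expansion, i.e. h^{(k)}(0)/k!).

f: a_k = 2, 1, -1/4, 1/8, -5/64, 7/128, -21/512, 33/1024, -429/16384, 715/32768, …
g: a_k = 0, 9, 0, -27/2, 0, 243/40, 0, -729/560, 0, 729/4480, …
h₀=f+g: left-lcm gives L₀, ord ≤ 3.
Integrate: L := L₀·Dx.
L = (-351 - 648·x - 324·x^2)·Dx + (630 + 1926·x + 1944·x^2 + 648·x^3)·Dx^2 + (-39 - 72·x - 36·x^2)·Dx^3 + (70 + 214·x + 216·x^2 + 72·x^3)·Dx^4  (order 4).
h: a_k = 0, 2, 5, -1/12, -107/32, -1/64, 3923/3840, -3/512, -45501/286720, -143/49152, …
ICs: h(0) = 0, h′(0) = 2, h′′(0) = 10, h′′′(0) = -1/2.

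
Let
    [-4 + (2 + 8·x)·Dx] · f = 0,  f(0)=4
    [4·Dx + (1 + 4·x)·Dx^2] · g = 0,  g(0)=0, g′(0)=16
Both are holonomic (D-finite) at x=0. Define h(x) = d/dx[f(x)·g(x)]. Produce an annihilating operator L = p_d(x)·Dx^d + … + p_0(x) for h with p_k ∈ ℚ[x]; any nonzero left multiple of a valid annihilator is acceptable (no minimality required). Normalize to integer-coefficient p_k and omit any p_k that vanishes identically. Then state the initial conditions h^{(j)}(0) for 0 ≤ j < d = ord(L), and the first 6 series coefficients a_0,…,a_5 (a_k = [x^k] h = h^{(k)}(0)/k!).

f: a_k = 4, 8, -8, 16, -40, 112, …
g: a_k = 0, 16, -32, 256/3, -256, 4096/5, …
Sym-product of L_f,L_g gives L₀ (≤ ord 2).
h=h₀': d/dx-closure on L₀ ⇒ L.
L = 4 + (8 + 32·x)·Dx + (1 + 8·x + 16·x^2)·Dx^2  (order 2).
h: a_k = 64, 0, -128, 2048/3, -9088/3, 63488/5, …
ICs: h(0) = 64, h′(0) = 0.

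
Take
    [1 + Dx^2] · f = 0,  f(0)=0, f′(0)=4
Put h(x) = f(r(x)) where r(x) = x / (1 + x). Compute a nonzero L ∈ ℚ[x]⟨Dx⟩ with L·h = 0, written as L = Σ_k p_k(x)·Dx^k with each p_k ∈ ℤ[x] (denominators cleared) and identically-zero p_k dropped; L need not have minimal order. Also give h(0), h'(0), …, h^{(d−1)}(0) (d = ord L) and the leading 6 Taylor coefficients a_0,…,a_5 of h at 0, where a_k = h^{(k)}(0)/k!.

f: a_k = 0, 4, 0, -2/3, 0, 1/30, …
Substitute x→r, Dx→(1/r')Dx; clear ⇒ L₀.
L = 1 + (2 + 6·x + 6·x^2 + 2·x^3)·Dx + (1 + 4·x + 6·x^2 + 4·x^3 + x^4)·Dx^2  (order 2).
h: a_k = 0, 4, -4, 10/3, -2, 1/30, …
ICs: h(0) = 0, h′(0) = 4.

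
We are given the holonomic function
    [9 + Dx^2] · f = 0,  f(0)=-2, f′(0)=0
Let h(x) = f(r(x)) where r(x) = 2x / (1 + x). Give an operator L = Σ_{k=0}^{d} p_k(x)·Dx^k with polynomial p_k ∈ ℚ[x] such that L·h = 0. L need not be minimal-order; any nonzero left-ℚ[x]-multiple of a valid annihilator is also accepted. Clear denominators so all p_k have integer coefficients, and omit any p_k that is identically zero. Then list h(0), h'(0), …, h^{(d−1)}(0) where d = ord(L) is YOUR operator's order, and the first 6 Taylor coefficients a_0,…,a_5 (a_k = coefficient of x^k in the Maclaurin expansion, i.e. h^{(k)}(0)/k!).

L = 36 + (2 + 6·x + 6·x^2 + 2·x^3)·Dx + (1 + 4·x + 6·x^2 + 4·x^3 + x^4)·Dx^2  (order 2).
h: a_k = -2, 0, 36, -72, 0, 288, …
ICs: h(0) = -2, h′(0) = 0.

f: a_k = -2, 0, 9, 0, -27/4, 0, …
h₀=f(r): pull back L_f along r ⇒ L₀.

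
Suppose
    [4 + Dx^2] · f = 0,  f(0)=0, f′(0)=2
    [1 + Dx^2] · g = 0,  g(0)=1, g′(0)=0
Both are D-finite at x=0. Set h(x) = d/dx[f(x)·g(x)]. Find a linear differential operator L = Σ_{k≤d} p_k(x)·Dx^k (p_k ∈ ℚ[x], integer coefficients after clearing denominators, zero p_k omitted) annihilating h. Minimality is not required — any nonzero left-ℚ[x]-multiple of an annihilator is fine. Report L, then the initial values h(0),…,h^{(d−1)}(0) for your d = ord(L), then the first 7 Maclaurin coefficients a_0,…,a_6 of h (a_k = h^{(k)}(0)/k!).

L = 9 + 10·Dx^2 + Dx^4  (order 4).
h: a_k = 2, 0, -7, 0, 61/12, 0, -547/360, …
ICs: h(0) = 2, h′(0) = 0, h′′(0) = -14, h′′′(0) = 0.

f: a_k = 0, 2, 0, -4/3, 0, 4/15, 0, …
g: a_k = 1, 0, -1/2, 0, 1/24, 0, -1/720, …
Sym-product of L_f,L_g gives L₀ (≤ ord 4).
Differentiate: ansatz ord ≤ ord L₀ ⇒ L.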